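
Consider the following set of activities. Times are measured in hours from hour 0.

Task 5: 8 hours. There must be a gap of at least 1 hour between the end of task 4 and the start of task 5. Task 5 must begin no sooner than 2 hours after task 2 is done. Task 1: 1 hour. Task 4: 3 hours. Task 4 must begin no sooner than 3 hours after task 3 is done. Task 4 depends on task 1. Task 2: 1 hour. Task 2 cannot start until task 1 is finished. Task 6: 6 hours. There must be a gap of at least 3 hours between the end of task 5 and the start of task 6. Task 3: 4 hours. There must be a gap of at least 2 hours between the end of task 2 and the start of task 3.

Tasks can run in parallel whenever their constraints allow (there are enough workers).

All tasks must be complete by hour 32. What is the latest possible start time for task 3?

Task 6 has no dependents, so it just needs to finish by hour 32. Starting by 32 − 6 = hour 26 achieves that.
Since task 6 (must start by hour 26, minus 3-hour gap → hour 23) depends on it, task 5 must finish by hour 23. Backing off its 8-hour duration gives a latest start of hour 15.
Task 4 has to be done before task 5 (must start by hour 15, minus 1-hour gap → hour 14). That means finishing by hour 14, i.e. starting by 14 − 3 = hour 11.
Task 3 feeds into task 4 (must start by hour 11, minus 3-hour gap → hour 8); so task 3 must finish by hour 8 and therefore start by hour 4.

4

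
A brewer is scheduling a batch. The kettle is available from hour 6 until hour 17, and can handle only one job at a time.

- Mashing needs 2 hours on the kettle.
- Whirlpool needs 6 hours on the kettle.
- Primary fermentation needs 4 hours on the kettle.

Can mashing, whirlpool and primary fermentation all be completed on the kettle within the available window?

No

The kettle window is 17 − 6 = 11 hours.
Running back to back, the jobs need 2 + 6 + 4 = 12 hours on the kettle.
Since 12 > 11, they cannot all fit.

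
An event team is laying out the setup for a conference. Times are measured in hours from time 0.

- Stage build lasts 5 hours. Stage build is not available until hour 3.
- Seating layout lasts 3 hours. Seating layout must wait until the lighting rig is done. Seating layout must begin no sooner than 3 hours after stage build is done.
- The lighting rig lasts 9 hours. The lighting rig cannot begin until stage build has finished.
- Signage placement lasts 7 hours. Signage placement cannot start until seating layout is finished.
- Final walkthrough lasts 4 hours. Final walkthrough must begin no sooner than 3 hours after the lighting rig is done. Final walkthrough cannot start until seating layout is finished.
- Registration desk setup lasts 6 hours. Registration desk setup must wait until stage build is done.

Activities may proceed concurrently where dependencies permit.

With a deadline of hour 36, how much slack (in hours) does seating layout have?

After its own release at hour 3, stage build can start at hour 3 and finishes at hour 8.
After stage build (finishes hour 8), the lighting rig can start at hour 8 and finishes at hour 17.
For seating layout: the lighting rig (finishes hour 17); stage build (finishes hour 8, plus 3-hour gap → hour 11). Taking the maximum gives a start of hour 17, and it finishes at 17 + 3 = hour 20.

Working backward from the deadline:
Signage placement must finish by hour 36; it takes 7 hours, so it must start by 36 − 7 = hour 29.
Nothing follows final walkthrough; the deadline of hour 36 is its only limit. It must start by 36 − 4 = hour 32.
Seating layout must finish in time for signage placement (must start by hour 29); final walkthrough (must start by hour 32). The tightest is hour 29, so seating layout must start by 29 − 3 = hour 26.
So seating layout can start as early as hour 17 and as late as hour 26, giving 26 − 17 = 9 hours of slack.

9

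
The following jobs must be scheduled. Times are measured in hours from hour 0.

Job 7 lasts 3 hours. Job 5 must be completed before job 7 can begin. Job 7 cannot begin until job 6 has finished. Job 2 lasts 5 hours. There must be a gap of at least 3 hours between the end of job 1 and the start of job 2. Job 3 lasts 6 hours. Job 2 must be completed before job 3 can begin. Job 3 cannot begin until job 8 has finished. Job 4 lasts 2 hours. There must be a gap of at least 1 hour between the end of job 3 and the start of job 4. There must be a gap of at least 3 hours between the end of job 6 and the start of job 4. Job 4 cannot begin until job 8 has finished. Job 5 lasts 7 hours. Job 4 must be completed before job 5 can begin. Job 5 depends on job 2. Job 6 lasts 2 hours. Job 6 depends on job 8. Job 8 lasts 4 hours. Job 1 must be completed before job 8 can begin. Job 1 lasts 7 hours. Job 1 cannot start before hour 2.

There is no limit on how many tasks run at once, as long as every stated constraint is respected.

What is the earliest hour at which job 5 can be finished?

Job 1 cannot begin until its own release at hour 2. It runs from hour 2 to 2 + 7 = hour 9.
After job 1 (finishes hour 9), job 8 can start at hour 9 and finishes at hour 13.
After job 8 (finishes hour 13), job 6 can start at hour 13 and finishes at hour 15.
After job 1 (finishes hour 9, plus 3-hour gap → hour 12), job 2 can start at hour 12 and finishes at hour 17.
Job 3 needs all of job 2 (finishes hour 17); job 8 (finishes hour 13). That puts its earliest start at hour 17; it finishes at 17 + 6 = hour 23.
Job 4 has to wait for job 3 (finishes hour 23, plus 1-hour gap → hour 24); job 6 (finishes hour 15, plus 3-hour gap → hour 18); job 8 (finishes hour 13). The latest of these is hour 24, so job 4 runs hour 24 to 24 + 2 = hour 26.
Job 5 needs all of job 4 (finishes hour 26); job 2 (finishes hour 17). That puts its earliest start at hour 26; it finishes at 26 + 7 = hour 33.

33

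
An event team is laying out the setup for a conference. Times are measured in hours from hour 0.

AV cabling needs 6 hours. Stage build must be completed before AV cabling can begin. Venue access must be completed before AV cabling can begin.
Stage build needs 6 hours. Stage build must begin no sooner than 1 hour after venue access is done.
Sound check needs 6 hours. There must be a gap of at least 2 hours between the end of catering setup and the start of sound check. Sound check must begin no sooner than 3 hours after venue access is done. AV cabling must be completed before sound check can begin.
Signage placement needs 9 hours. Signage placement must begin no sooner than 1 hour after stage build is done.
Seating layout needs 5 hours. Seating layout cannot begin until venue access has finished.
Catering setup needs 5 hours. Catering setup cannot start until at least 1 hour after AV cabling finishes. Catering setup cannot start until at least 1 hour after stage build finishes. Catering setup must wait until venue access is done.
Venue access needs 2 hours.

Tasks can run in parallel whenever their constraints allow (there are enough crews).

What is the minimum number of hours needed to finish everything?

29

Nothing blocks venue access, so it runs from hour 0 to hour 2.
Seating layout waits on venue access (finishes hour 2), so it starts at hour 2 and finishes at 2 + 5 = hour 7.
Stage build waits on venue access (finishes hour 2, plus 1-hour gap → hour 3), so it starts at hour 3 and finishes at 3 + 6 = hour 9.
After stage build (finishes hour 9, plus 1-hour gap → hour 10), signage placement can start at hour 10 and finishes at hour 19.
AV cabling needs all of stage build (finishes hour 9); venue access (finishes hour 2). That puts its earliest start at hour 9; it finishes at 9 + 6 = hour 15.
Catering setup has to wait for AV cabling (finishes hour 15, plus 1-hour gap → hour 16); stage build (finishes hour 9, plus 1-hour gap → hour 10); venue access (finishes hour 2). The latest of these is hour 16, so catering setup runs hour 16 to 16 + 5 = hour 21.
Sound check needs all of catering setup (finishes hour 21, plus 2-hour gap → hour 23); venue access (finishes hour 2, plus 3-hour gap → hour 5); AV cabling (finishes hour 15). That puts its earliest start at hour 23; it finishes at 23 + 6 = hour 29.
All tasks are finished once the last one completes. Finish times: Venue access at 2, Stage build at 9, AV cabling at 15, Seating layout at 7, Signage placement at 19, Catering setup at 21, Sound check at 29. The latest is hour 29.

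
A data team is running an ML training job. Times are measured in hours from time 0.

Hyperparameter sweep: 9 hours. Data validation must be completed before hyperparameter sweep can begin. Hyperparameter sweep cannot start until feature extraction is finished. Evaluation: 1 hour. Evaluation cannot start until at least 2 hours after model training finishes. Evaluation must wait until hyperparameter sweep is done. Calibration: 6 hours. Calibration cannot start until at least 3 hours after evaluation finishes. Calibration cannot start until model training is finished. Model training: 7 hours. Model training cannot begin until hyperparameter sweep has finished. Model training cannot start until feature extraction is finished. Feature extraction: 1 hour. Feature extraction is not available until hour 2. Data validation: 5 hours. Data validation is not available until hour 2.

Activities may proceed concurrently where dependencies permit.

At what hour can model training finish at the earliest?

23

Feature extraction cannot begin until its own release at hour 2. It runs from hour 2 to 2 + 1 = hour 3.
Data validation cannot begin until its own release at hour 2. It runs from hour 2 to 2 + 5 = hour 7.
For hyperparameter sweep: data validation (finishes hour 7); feature extraction (finishes hour 3). Taking the maximum gives a start of hour 7, and it finishes at 7 + 9 = hour 16.
For model training: hyperparameter sweep (finishes hour 16); feature extraction (finishes hour 3). Taking the maximum gives a start of hour 16, and it finishes at 16 + 7 = hour 23.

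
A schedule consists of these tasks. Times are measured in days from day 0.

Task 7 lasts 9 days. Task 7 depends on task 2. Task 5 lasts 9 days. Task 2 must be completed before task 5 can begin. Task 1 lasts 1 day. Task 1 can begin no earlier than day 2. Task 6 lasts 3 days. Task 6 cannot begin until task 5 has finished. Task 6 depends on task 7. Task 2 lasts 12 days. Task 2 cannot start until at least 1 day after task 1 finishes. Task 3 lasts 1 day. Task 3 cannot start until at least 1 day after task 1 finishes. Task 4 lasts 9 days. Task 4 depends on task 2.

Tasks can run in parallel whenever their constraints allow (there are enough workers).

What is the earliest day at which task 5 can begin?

16

After its own release at day 2, task 1 can start at day 2 and finishes at day 3.
Task 2 cannot begin until task 1 (finishes day 3, plus 1-day gap → day 4). It runs from day 4 to 4 + 12 = day 16.
Task 5 waits on task 2 (finishes day 16), so the earliest it can start is day 16.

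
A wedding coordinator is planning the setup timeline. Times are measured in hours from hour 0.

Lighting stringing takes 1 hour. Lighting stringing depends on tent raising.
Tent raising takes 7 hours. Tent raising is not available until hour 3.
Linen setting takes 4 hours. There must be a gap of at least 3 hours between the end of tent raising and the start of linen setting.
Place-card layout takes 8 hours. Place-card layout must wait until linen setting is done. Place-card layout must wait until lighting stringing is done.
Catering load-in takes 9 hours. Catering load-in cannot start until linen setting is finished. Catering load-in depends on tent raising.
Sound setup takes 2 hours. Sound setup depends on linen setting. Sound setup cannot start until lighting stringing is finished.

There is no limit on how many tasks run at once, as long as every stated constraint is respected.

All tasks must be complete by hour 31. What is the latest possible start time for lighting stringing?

22

Sound setup has no dependents, so it just needs to finish by hour 31. Starting by 31 − 2 = hour 29 achieves that.
Nothing follows place-card layout; the deadline of hour 31 is its only limit. It must start by 31 − 8 = hour 23.
For lighting stringing: sound setup (must start by hour 29); place-card layout (must start by hour 23). The most restrictive is hour 23; with a 1-hour duration, lighting stringing must start by hour 22.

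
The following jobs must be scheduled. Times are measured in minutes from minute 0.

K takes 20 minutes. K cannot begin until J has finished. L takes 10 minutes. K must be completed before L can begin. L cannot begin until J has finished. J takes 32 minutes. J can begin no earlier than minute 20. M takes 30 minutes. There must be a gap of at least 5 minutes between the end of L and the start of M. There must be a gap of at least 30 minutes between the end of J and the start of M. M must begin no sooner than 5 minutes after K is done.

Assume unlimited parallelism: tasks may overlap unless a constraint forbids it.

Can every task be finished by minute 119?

Yes

J cannot begin until its own release at minute 20. It runs from minute 20 to 20 + 32 = minute 52.
K waits on J (finishes minute 52), so it starts at minute 52 and finishes at 52 + 20 = minute 72.
For L: K (finishes minute 72); J (finishes minute 52). Taking the maximum gives a start of minute 72, and it finishes at 72 + 10 = minute 82.
For M: L (finishes minute 82, plus 5-minute gap → minute 87); J (finishes minute 52, plus 30-minute gap → minute 82); K (finishes minute 72, plus 5-minute gap → minute 77). Taking the maximum gives a start of minute 87, and it finishes at 87 + 30 = minute 117.
Every task is finished by minute 117, which is no later than the deadline of 119, so the schedule is feasible.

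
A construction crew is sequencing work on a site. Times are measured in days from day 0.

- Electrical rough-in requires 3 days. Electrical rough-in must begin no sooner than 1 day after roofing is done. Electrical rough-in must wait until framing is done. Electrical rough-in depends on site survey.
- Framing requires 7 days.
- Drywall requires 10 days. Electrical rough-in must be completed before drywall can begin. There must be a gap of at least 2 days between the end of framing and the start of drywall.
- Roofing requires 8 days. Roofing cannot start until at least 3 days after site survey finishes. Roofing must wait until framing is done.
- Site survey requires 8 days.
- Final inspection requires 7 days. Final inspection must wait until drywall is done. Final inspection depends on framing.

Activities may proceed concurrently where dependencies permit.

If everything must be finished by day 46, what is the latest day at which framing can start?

10

Final inspection has no dependents, so it just needs to finish by day 46. Starting by 46 − 7 = day 39 achieves that.
Drywall must finish before final inspection (must start by day 39). With a 10-day duration, drywall must start by 39 − 10 = day 29.
Electrical rough-in feeds into drywall (must start by day 29); so electrical rough-in must finish by day 29 and therefore start by day 26.
Roofing must finish before electrical rough-in (must start by day 26, minus 1-day gap → day 25). With an 8-day duration, roofing must start by 25 − 8 = day 17.
Framing must finish in time for roofing (must start by day 17); electrical rough-in (must start by day 26); drywall (must start by day 29, minus 2-day gap → day 27); final inspection (must start by day 39). The tightest is day 17, so framing must start by 17 − 7 = day 10.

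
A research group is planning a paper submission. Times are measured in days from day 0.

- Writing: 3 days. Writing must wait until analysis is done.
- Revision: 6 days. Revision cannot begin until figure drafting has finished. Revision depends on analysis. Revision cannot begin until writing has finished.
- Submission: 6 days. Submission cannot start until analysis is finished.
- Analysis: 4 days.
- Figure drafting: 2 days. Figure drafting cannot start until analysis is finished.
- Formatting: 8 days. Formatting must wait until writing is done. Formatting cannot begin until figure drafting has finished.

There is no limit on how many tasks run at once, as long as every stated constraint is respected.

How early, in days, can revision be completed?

13

Nothing blocks analysis, so it runs from day 0 to day 4.
Writing waits on analysis (finishes day 4), so it starts at day 4 and finishes at 4 + 3 = day 7.
Figure drafting waits on analysis (finishes day 4), so it starts at day 4 and finishes at 4 + 2 = day 6.
For revision: figure drafting (finishes day 6); analysis (finishes day 4); writing (finishes day 7). Taking the maximum gives a start of day 7, and it finishes at 7 + 6 = day 13.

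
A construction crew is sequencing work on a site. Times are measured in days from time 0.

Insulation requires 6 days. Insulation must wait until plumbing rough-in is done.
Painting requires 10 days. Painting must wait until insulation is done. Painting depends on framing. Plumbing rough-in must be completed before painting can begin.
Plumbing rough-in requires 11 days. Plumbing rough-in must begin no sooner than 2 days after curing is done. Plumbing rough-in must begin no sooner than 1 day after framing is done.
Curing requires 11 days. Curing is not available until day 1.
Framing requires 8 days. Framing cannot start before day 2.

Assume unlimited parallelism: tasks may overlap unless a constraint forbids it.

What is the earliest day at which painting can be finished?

Framing cannot begin until its own release at day 2. It runs from day 2 to 2 + 8 = day 10.
Curing cannot begin until its own release at day 1. It runs from day 1 to 1 + 11 = day 12.
Plumbing rough-in needs all of curing (finishes day 12, plus 2-day gap → day 14); framing (finishes day 10, plus 1-day gap → day 11). That puts its earliest start at day 14; it finishes at 14 + 11 = day 25.
Insulation waits on plumbing rough-in (finishes day 25), so it starts at day 25 and finishes at 25 + 6 = day 31.
Painting needs all of insulation (finishes day 31); framing (finishes day 10); plumbing rough-in (finishes day 25). That puts its earliest start at day 31; it finishes at 31 + 10 = day 41.

41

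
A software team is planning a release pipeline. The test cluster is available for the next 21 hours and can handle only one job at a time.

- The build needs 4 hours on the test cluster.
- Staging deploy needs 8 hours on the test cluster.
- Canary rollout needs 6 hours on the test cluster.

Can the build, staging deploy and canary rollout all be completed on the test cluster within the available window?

Yes

Running back to back, the jobs need 4 + 8 + 6 = 18 hours on the test cluster.
Since 18 ≤ 21, they fit within the window.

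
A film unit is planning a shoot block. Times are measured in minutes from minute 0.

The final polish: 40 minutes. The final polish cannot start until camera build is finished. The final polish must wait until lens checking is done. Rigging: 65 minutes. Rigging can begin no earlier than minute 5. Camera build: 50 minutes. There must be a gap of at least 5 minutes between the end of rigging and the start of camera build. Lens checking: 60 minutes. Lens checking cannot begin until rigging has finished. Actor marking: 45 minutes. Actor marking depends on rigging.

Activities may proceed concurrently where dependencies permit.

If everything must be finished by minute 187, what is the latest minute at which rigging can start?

22

The final polish must finish by minute 187; it takes 40 minutes, so it must start by 187 − 40 = minute 147.
Camera build feeds into the final polish (must start by minute 147); so camera build must finish by minute 147 and therefore start by minute 97.
Lens checking has to be done before the final polish (must start by minute 147). That means finishing by minute 147, i.e. starting by 147 − 60 = minute 87.
To finish by minute 187, actor marking (duration 45) must start no later than minute 142.
Rigging must finish in time for camera build (must start by minute 97, minus 5-minute gap → minute 92); lens checking (must start by minute 87); actor marking (must start by minute 142). The tightest is minute 87, so rigging must start by 87 − 65 = minute 22.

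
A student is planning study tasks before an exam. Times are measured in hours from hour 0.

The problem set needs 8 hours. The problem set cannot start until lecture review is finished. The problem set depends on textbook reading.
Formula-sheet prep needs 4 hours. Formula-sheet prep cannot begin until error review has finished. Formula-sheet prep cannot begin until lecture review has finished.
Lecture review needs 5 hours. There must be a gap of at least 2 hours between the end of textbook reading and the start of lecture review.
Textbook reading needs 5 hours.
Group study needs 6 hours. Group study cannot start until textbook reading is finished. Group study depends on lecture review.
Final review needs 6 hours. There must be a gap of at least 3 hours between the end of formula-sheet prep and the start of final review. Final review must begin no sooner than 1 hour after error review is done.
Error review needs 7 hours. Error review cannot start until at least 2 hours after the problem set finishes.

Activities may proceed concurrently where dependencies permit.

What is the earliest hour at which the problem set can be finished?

Textbook reading has no prerequisites, so it starts at hour 0 and finishes at hour 5.
After textbook reading (finishes hour 5, plus 2-hour gap → hour 7), lecture review can start at hour 7 and finishes at hour 12.
For the problem set: lecture review (finishes hour 12); textbook reading (finishes hour 5). Taking the maximum gives a start of hour 12, and it finishes at 12 + 8 = hour 20.

20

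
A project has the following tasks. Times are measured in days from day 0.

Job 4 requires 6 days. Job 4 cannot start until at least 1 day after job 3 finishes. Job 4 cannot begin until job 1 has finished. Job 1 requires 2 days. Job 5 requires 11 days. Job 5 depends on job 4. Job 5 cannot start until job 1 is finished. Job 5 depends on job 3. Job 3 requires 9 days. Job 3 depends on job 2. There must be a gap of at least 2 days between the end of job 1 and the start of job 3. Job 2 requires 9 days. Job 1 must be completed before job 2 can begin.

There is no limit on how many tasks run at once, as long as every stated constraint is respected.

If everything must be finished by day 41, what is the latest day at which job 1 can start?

3

To finish by day 41, job 5 (duration 11) must start no later than day 30.
Since job 5 (must start by day 30) depends on it, job 4 must finish by day 30. Backing off its 6-day duration gives a latest start of day 24.
Job 3 feeds job 4 (must start by day 24, minus 1-day gap → day 23); job 5 (must start by day 30). Taking the minimum, job 3 must finish by day 23 and start by 23 − 9 = day 14.
Job 2 must finish before job 3 (must start by day 14). With a 9-day duration, job 2 must start by 14 − 9 = day 5.
Job 1 must finish in time for job 2 (must start by day 5); job 3 (must start by day 14, minus 2-day gap → day 12); job 4 (must start by day 24); job 5 (must start by day 30). The tightest is day 5, so job 1 must start by 5 − 2 = day 3.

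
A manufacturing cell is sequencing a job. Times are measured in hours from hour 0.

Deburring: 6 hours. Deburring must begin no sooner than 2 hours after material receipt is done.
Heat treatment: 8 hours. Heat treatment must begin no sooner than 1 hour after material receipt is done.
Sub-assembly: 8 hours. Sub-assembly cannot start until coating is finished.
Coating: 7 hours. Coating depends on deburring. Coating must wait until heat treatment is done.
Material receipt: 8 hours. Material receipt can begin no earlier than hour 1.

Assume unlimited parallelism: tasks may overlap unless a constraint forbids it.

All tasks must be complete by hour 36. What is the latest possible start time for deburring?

15

Sub-assembly has no dependents, so it just needs to finish by hour 36. Starting by 36 − 8 = hour 28 achieves that.
Since sub-assembly (must start by hour 28) depends on it, coating must finish by hour 28. Backing off its 7-hour duration gives a latest start of hour 21.
Since coating (must start by hour 21) depends on it, deburring must finish by hour 21. Backing off its 6-hour duration gives a latest start of hour 15.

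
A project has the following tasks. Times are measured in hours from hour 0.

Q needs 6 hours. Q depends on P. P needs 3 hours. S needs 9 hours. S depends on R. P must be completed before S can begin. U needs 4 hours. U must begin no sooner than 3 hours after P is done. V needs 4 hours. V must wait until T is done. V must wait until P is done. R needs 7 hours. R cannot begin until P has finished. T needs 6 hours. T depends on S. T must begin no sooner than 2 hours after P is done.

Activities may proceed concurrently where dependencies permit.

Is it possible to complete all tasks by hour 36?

Yes

Nothing blocks P, so it runs from hour 0 to hour 3.
U cannot begin until P (finishes hour 3, plus 3-hour gap → hour 6). It runs from hour 6 to 6 + 4 = hour 10.
After P (finishes hour 3), R can start at hour 3 and finishes at hour 10.
S has to wait for R (finishes hour 10); P (finishes hour 3). The latest of these is hour 10, so S runs hour 10 to 10 + 9 = hour 19.
T cannot start until S (finishes hour 19); P (finishes hour 3, plus 2-hour gap → hour 5). The controlling bound is hour 19, so T finishes at 19 + 6 = hour 25.
V cannot start until T (finishes hour 25); P (finishes hour 3). The controlling bound is hour 25, so V finishes at 25 + 4 = hour 29.
Q waits on P (finishes hour 3), so it starts at hour 3 and finishes at 3 + 6 = hour 9.
Every task is finished by hour 29, which is no later than the deadline of 36, so the schedule is feasible.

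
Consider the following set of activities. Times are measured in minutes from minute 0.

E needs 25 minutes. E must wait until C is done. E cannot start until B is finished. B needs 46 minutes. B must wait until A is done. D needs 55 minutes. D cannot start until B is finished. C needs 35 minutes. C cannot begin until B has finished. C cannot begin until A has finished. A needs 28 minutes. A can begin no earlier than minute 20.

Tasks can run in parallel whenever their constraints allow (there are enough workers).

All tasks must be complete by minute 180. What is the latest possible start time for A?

46

E has no dependents, so it just needs to finish by minute 180. Starting by 180 − 25 = minute 155 achieves that.
C must finish before E (must start by minute 155). With a 35-minute duration, C must start by 155 − 35 = minute 120.
D has no dependents, so it just needs to finish by minute 180. Starting by 180 − 55 = minute 125 achieves that.
B must finish in time for C (must start by minute 120); D (must start by minute 125); E (must start by minute 155). The tightest is minute 120, so B must start by 120 − 46 = minute 74.
A has several dependents: B (must start by minute 74); C (must start by minute 120). The earliest of those limits is minute 74, so A must start by 74 − 28 = minute 46.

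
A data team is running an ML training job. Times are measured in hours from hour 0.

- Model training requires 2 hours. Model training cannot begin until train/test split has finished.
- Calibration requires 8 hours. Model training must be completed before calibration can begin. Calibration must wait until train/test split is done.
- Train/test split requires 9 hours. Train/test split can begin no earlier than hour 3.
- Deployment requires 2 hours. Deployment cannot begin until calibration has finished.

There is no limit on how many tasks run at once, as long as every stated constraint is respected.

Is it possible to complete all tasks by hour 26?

Train/test split waits on its own release at hour 3, so it starts at hour 3 and finishes at 3 + 9 = hour 12.
Model training cannot begin until train/test split (finishes hour 12). It runs from hour 12 to 12 + 2 = hour 14.
For calibration: model training (finishes hour 14); train/test split (finishes hour 12). Taking the maximum gives a start of hour 14, and it finishes at 14 + 8 = hour 22.
After calibration (finishes hour 22), deployment can start at hour 22 and finishes at hour 24.
Every task is finished by hour 24, which is no later than the deadline of 26, so the schedule is feasible.

Yes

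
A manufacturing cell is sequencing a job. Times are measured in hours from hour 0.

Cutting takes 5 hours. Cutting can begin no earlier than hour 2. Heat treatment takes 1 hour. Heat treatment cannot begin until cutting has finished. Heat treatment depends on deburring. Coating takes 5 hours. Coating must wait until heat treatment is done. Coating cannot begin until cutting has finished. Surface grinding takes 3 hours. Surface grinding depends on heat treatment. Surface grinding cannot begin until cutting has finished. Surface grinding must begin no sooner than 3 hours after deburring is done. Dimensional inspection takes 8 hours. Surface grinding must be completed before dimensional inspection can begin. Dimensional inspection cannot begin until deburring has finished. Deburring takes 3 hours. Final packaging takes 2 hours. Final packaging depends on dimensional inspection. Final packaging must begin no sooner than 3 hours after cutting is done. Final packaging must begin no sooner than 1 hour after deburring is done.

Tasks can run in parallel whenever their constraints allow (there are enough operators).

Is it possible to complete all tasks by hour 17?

No

Deburring has no prerequisites, so it starts at hour 0 and finishes at hour 3.
After its own release at hour 2, cutting can start at hour 2 and finishes at hour 7.
Heat treatment cannot start until cutting (finishes hour 7); deburring (finishes hour 3). The controlling bound is hour 7, so heat treatment finishes at 7 + 1 = hour 8.
For coating: heat treatment (finishes hour 8); cutting (finishes hour 7). Taking the maximum gives a start of hour 8, and it finishes at 8 + 5 = hour 13.
Surface grinding cannot start until heat treatment (finishes hour 8); cutting (finishes hour 7); deburring (finishes hour 3, plus 3-hour gap → hour 6). The controlling bound is hour 8, so surface grinding finishes at 8 + 3 = hour 11.
For dimensional inspection: surface grinding (finishes hour 11); deburring (finishes hour 3). Taking the maximum gives a start of hour 11, and it finishes at 11 + 8 = hour 19.
Final packaging needs all of dimensional inspection (finishes hour 19); cutting (finishes hour 7, plus 3-hour gap → hour 10); deburring (finishes hour 3, plus 1-hour gap → hour 4). That puts its earliest start at hour 19; it finishes at 19 + 2 = hour 21.
The earliest everything can be done is hour 21, which is after the deadline of 17, so it is not possible.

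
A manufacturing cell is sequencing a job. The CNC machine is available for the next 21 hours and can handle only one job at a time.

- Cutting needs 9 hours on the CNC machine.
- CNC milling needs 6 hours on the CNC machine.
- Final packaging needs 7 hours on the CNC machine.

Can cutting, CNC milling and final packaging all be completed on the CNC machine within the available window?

Running back to back, the jobs need 9 + 6 + 7 = 22 hours on the CNC machine.
Since 22 > 21, they cannot all fit.

No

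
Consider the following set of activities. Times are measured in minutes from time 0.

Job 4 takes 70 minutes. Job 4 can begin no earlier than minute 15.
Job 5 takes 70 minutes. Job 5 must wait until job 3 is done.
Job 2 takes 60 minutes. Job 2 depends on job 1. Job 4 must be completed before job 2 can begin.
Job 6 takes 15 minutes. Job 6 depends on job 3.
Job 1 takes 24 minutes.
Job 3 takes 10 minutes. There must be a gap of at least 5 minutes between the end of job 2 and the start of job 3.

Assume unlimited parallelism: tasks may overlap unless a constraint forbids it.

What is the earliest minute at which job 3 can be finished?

160

Job 4 waits on its own release at minute 15, so it starts at minute 15 and finishes at 15 + 70 = minute 85.
Job 1 has no prerequisites, so it starts at minute 0 and finishes at minute 24.
Job 2 needs all of job 1 (finishes minute 24); job 4 (finishes minute 85). That puts its earliest start at minute 85; it finishes at 85 + 60 = minute 145.
After job 2 (finishes minute 145, plus 5-minute gap → minute 150), job 3 can start at minute 150 and finishes at minute 160.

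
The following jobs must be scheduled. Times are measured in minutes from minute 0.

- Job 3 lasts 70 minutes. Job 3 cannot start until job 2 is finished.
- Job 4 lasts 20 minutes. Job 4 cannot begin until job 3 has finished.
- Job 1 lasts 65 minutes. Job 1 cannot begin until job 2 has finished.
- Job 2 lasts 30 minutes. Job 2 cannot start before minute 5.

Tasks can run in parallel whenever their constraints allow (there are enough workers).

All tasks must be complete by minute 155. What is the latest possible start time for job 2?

Job 1 must finish by minute 155; it takes 65 minutes, so it must start by 155 − 65 = minute 90.
Job 4 must finish by minute 155; it takes 20 minutes, so it must start by 155 − 20 = minute 135.
Since job 4 (must start by minute 135) depends on it, job 3 must finish by minute 135. Backing off its 70-minute duration gives a latest start of minute 65.
For job 2: job 1 (must start by minute 90); job 3 (must start by minute 65). The most restrictive is minute 65; with a 30-minute duration, job 2 must start by minute 35.

35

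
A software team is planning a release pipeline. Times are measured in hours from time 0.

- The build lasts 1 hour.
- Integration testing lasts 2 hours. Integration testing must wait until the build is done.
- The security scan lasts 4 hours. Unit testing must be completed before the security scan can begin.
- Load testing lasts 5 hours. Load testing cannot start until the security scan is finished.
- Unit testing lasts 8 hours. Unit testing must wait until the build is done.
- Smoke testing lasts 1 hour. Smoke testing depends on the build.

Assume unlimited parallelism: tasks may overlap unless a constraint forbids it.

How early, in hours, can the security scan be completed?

The build can start immediately at hour 0; it finishes at hour 1.
After the build (finishes hour 1), unit testing can start at hour 1 and finishes at hour 9.
The security scan cannot begin until unit testing (finishes hour 9). It runs from hour 9 to 9 + 4 = hour 13.

13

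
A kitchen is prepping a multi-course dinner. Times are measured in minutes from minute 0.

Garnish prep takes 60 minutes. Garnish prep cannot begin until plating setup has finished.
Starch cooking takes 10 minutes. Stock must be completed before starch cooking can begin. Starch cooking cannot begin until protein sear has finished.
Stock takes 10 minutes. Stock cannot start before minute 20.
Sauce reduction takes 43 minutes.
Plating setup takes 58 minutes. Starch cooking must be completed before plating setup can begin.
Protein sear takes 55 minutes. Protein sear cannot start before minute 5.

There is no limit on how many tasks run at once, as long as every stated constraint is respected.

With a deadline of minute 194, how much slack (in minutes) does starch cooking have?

6

Protein sear cannot begin until its own release at minute 5. It runs from minute 5 to 5 + 55 = minute 60.
After its own release at minute 20, stock can start at minute 20 and finishes at minute 30.
Starch cooking needs all of stock (finishes minute 30); protein sear (finishes minute 60). That puts its earliest start at minute 60; it finishes at 60 + 10 = minute 70.

Working backward from the deadline:
To finish by minute 194, garnish prep (duration 60) must start no later than minute 134.
Since garnish prep (must start by minute 134) depends on it, plating setup must finish by minute 134. Backing off its 58-minute duration gives a latest start of minute 76.
Starch cooking has to be done before plating setup (must start by minute 76). That means finishing by minute 76, i.e. starting by 76 − 10 = minute 66.
So starch cooking can start as early as minute 60 and as late as minute 66, giving 66 − 60 = 6 minutes of slack.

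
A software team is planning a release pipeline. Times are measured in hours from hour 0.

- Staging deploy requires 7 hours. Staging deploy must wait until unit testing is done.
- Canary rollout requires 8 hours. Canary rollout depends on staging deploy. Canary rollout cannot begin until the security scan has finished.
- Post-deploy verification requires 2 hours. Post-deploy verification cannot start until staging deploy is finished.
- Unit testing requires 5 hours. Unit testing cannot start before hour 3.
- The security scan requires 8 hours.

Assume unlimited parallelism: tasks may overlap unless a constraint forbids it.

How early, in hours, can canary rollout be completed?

The security scan can start immediately at hour 0; it finishes at hour 8.
After its own release at hour 3, unit testing can start at hour 3 and finishes at hour 8.
Staging deploy waits on unit testing (finishes hour 8), so it starts at hour 8 and finishes at 8 + 7 = hour 15.
Canary rollout has to wait for staging deploy (finishes hour 15); the security scan (finishes hour 8). The latest of these is hour 15, so canary rollout runs hour 15 to 15 + 8 = hour 23.

23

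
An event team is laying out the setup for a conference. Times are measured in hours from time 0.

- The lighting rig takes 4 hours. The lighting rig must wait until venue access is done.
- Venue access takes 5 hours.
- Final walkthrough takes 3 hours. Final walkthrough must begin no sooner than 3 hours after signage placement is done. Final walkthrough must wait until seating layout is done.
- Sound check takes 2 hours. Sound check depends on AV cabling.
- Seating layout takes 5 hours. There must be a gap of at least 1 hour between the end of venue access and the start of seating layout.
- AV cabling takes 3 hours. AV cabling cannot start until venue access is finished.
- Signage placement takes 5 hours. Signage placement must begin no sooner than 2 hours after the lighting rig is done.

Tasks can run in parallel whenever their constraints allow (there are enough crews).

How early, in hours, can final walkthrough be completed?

Nothing blocks venue access, so it runs from hour 0 to hour 5.
Seating layout waits on venue access (finishes hour 5, plus 1-hour gap → hour 6), so it starts at hour 6 and finishes at 6 + 5 = hour 11.
The lighting rig cannot begin until venue access (finishes hour 5). It runs from hour 5 to 5 + 4 = hour 9.
Signage placement cannot begin until the lighting rig (finishes hour 9, plus 2-hour gap → hour 11). It runs from hour 11 to 11 + 5 = hour 16.
Final walkthrough has to wait for signage placement (finishes hour 16, plus 3-hour gap → hour 19); seating layout (finishes hour 11). The latest of these is hour 19, so final walkthrough runs hour 19 to 19 + 3 = hour 22.

22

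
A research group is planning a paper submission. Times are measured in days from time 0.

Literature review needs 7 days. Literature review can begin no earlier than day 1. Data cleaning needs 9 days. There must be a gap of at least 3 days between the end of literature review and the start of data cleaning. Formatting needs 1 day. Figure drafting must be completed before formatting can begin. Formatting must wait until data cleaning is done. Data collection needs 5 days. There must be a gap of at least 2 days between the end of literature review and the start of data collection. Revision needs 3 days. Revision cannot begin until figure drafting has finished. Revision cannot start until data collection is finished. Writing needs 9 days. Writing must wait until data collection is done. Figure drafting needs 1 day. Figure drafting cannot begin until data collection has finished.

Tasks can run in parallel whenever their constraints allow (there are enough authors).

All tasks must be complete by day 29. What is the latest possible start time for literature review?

To finish by day 29, revision (duration 3) must start no later than day 26.
To finish by day 29, formatting (duration 1) must start no later than day 28.
Figure drafting feeds revision (must start by day 26); formatting (must start by day 28). Taking the minimum, figure drafting must finish by day 26 and start by 26 − 1 = day 25.
Writing must finish by day 29; it takes 9 days, so it must start by 29 − 9 = day 20.
Data collection feeds figure drafting (must start by day 25); writing (must start by day 20); revision (must start by day 26). Taking the minimum, data collection must finish by day 20 and start by 20 − 5 = day 15.
Since formatting (must start by day 28) depends on it, data cleaning must finish by day 28. Backing off its 9-day duration gives a latest start of day 19.
Literature review feeds data collection (must start by day 15, minus 2-day gap → day 13); data cleaning (must start by day 19, minus 3-day gap → day 16). Taking the minimum, literature review must finish by day 13 and start by 13 − 7 = day 6.

6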